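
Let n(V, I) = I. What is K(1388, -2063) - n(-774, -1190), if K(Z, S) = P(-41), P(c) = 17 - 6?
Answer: 1201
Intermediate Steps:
P(c) = 11
K(Z, S) = 11
K(1388, -2063) - n(-774, -1190) = 11 - 1*(-1190) = 11 + 1190 = 1201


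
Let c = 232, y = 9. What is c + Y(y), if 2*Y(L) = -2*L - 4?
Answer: 221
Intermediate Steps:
Y(L) = -2 - L (Y(L) = (-2*L - 4)/2 = (-4 - 2*L)/2 = -2 - L)
c + Y(y) = 232 + (-2 - 1*9) = 232 + (-2 - 9) = 232 - 11 = 221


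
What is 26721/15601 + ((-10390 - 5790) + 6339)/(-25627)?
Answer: 838308508/399806827 ≈ 2.0968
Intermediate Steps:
26721/15601 + ((-10390 - 5790) + 6339)/(-25627) = 26721*(1/15601) + (-16180 + 6339)*(-1/25627) = 26721/15601 - 9841*(-1/25627) = 26721/15601 + 9841/25627 = 838308508/399806827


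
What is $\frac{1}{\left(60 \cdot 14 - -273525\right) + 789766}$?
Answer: $\frac{1}{1064131} \approx 9.3973 \cdot 10^{-7}$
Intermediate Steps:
$\frac{1}{\left(60 \cdot 14 - -273525\right) + 789766} = \frac{1}{\left(840 + 273525\right) + 789766} = \frac{1}{274365 + 789766} = \frac{1}{1064131}$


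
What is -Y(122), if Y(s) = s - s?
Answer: 0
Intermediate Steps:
Y(s) = 0
-Y(122) = -1*0 = 0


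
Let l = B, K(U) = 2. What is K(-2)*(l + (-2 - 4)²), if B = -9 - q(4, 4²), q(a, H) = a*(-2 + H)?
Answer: -58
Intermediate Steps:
B = -65 (B = -9 - 4*(-2 + 4²) = -9 - 4*(-2 + 16) = -9 - 4*14 = -9 - 1*56 = -9 - 56 = -65)
l = -65
K(-2)*(l + (-2 - 4)²) = 2*(-65 + (-2 - 4)²) = 2*(-65 + (-6)²) = 2*(-65 + 36) = 2*(-29) = -58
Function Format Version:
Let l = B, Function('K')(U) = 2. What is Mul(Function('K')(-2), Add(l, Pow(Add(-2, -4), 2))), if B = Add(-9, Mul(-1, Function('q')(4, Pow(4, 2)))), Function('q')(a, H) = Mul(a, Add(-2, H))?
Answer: -58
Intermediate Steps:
B = -65 (B = Add(-9, Mul(-1, Mul(4, Add(-2, Pow(4, 2))))) = Add(-9, Mul(-1, Mul(4, Add(-2, 16)))) = Add(-9, Mul(-1, Mul(4, 14))) = Add(-9, Mul(-1, 56)) = Add(-9, -56) = -65)
l = -65
Mul(Function('K')(-2), Add(l, Pow(Add(-2, -4), 2))) = Mul(2, Add(-65, Pow(Add(-2, -4), 2))) = Mul(2, Add(-65, Pow(-6, 2))) = Mul(2, Add(-65, 36)) = Mul(2, -29) = -58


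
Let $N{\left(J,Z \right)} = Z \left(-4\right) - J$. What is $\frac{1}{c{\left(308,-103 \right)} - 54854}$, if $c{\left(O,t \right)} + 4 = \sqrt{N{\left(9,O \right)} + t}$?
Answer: $- \frac{9143}{501566918} - \frac{2 i \sqrt{21}}{752350377} \approx -1.8229 \cdot 10^{-5} - 1.2182 \cdot 10^{-8} i$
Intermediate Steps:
$N{\left(J,Z \right)} = - J - 4 Z$ ($N{\left(J,Z \right)} = - 4 Z - J = - J - 4 Z$)
$c{\left(O,t \right)} = -4 + \sqrt{-9 + t - 4 O}$ ($c{\left(O,t \right)} = -4 + \sqrt{\left(\left(-1\right) 9 - 4 O\right) + t} = -4 + \sqrt{\left(-9 - 4 O\right) + t} = -4 + \sqrt{-9 + t - 4 O}$)
$\frac{1}{c{\left(308,-103 \right)} - 54854} = \frac{1}{\left(-4 + \sqrt{-9 - 103 - 1232}\right) - 54854} = \frac{1}{\left(-4 + \sqrt{-1344}\right) - 54854} = \frac{1}{\left(-4 + 8 i \sqrt{21}\right) - 54854} = \frac{1}{-54858 + 8 i \sqrt{21}}$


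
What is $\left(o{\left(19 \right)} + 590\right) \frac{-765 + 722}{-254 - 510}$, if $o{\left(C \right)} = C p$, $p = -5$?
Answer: $\frac{21285}{764} \approx 27.86$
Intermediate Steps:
$o{\left(C \right)} = - 5 C$ ($o{\left(C \right)} = C \left(-5\right) = - 5 C$)
$\left(o{\left(19 \right)} + 590\right) \frac{-765 + 722}{-254 - 510} = \left(\left(-5\right) 19 + 590\right) \frac{-765 + 722}{-254 - 510} = \left(-95 + 590\right) \left(- \frac{43}{-764}\right) = 495 \left(\left(-43\right) \left(- \frac{1}{764}\right)\right) = 495 \cdot \frac{43}{764} = \frac{21285}{764}$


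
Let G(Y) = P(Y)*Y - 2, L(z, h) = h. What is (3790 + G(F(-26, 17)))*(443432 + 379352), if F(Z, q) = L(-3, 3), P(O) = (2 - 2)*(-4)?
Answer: 3116705792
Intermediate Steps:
P(O) = 0 (P(O) = 0*(-4) = 0)
F(Z, q) = 3
G(Y) = -2 (G(Y) = 0*Y - 2 = 0 - 2 = -2)
(3790 + G(F(-26, 17)))*(443432 + 379352) = (3790 - 2)*(443432 + 379352) = 3788*822784 = 3116705792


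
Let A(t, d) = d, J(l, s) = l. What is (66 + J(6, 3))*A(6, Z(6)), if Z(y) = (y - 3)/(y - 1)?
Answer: 216/5 ≈ 43.200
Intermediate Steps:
Z(y) = (-3 + y)/(-1 + y)
(66 + J(6, 3))*A(6, Z(6)) = (66 + 6)*((-3 + 6)/(-1 + 6)) = 72*(3/5) = 72*((⅕)*3) = 72*(⅗) = 216/5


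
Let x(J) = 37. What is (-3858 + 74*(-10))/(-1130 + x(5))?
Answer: 4598/1093 ≈ 4.2068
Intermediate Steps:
(-3858 + 74*(-10))/(-1130 + x(5)) = (-3858 + 74*(-10))/(-1130 + 37) = (-3858 - 740)/(-1093) = -4598*(-1/1093) = 4598/1093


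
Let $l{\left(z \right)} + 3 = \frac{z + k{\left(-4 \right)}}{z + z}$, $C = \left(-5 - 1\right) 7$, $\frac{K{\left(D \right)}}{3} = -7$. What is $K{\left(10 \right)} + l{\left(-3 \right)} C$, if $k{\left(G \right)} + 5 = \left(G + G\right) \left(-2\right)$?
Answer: $161$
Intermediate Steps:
$K{\left(D \right)} = -21$ ($K{\left(D \right)} = 3 \left(-7\right) = -21$)
$C = -42$ ($C = \left(-6\right) 7 = -42$)
$k{\left(G \right)} = -5 - 4 G$ ($k{\left(G \right)} = -5 + \left(G + G\right) \left(-2\right) = -5 + 2 G \left(-2\right) = -5 - 4 G$)
$l{\left(z \right)} = -3 + \frac{11 + z}{2 z}$ ($l{\left(z \right)} = -3 + \frac{z - -11}{z + z} = -3 + \frac{z + \left(-5 + 16\right)}{2 z} = -3 + \left(z + 11\right) \frac{1}{2 z} = -3 + \left(11 + z\right) \frac{1}{2 z} = -3 + \frac{11 + z}{2 z}$)
$K{\left(10 \right)} + l{\left(-3 \right)} C = -21 + \frac{11 - -15}{2 \left(-3\right)} \left(-42\right) = -21 + \frac{1}{2} \left(- \frac{1}{3}\right) \left(11 + 15\right) \left(-42\right) = -21 + \frac{1}{2} \left(- \frac{1}{3}\right) 26 \left(-42\right) = -21 - -182 = -21 + 182 = 161$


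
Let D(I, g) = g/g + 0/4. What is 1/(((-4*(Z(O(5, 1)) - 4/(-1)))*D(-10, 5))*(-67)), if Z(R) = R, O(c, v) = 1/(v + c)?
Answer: 3/3350 ≈ 0.00089552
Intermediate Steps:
O(c, v) = 1/(c + v)
D(I, g) = 1 (D(I, g) = 1 + 0*(1/4) = 1 + 0 = 1)
1/(((-4*(Z(O(5, 1)) - 4/(-1)))*D(-10, 5))*(-67)) = 1/((-4*(1/(5 + 1) - 4/(-1))*1)*(-67)) = 1/((-4*(1/6 - 4*(-1))*1)*(-67)) = 1/((-4*(1/6 + 4)*1)*(-67)) = 1/((-4*25/6*1)*(-67)) = 1/(-50/3*1*(-67)) = 1/(-50/3*(-67)) = 1/(3350/3) = 3/3350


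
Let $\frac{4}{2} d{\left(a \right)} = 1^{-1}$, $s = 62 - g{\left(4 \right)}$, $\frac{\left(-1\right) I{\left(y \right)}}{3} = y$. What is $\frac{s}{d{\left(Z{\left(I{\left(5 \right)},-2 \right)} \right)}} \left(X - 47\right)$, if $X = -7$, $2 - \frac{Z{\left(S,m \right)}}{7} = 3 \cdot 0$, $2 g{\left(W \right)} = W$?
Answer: $-6480$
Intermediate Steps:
$I{\left(y \right)} = - 3 y$
$g{\left(W \right)} = \frac{W}{2}$
$Z{\left(S,m \right)} = 14$ ($Z{\left(S,m \right)} = 14 - 7 \cdot 3 \cdot 0 = 14 - 0 = 14 + 0 = 14$)
$s = 60$ ($s = 62 - \frac{1}{2} \cdot 4 = 62 - 2 = 60$)
$d{\left(a \right)} = \frac{1}{2}$ ($d{\left(a \right)} = \frac{1}{2 \cdot 1} = \frac{1}{2} \cdot 1 = \frac{1}{2}$)
$\frac{s}{d{\left(Z{\left(I{\left(5 \right)},-2 \right)} \right)}} \left(X - 47\right) = 60 \frac{1}{\frac{1}{2}} \left(-7 - 47\right) = 60 \cdot 2 \left(-54\right) = 120 \left(-54\right) = -6480$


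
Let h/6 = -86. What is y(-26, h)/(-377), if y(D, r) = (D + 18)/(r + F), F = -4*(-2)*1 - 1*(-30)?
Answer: -4/90103 ≈ -4.4394e-5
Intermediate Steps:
h = -516 (h = 6*(-86) = -516)
F = 38 (F = 8*1 + 30 = 8 + 30 = 38)
y(D, r) = (18 + D)/(38 + r) (y(D, r) = (D + 18)/(r + 38) = (18 + D)/(38 + r))
y(-26, h)/(-377) = ((18 - 26)/(38 - 516))/(-377) = (-8/(-478))*(-1/377) = -1/478*(-8)*(-1/377) = (4/239)*(-1/377) = -4/90103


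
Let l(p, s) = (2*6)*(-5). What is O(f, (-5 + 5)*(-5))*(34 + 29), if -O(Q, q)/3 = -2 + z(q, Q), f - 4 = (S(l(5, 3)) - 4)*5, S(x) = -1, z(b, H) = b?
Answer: 378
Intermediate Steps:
l(p, s) = -60 (l(p, s) = 12*(-5) = -60)
f = -21 (f = 4 + (-1 - 4)*5 = 4 - 5*5 = 4 - 25 = -21)
O(Q, q) = 6 - 3*q (O(Q, q) = -3*(-2 + q) = 6 - 3*q)
O(f, (-5 + 5)*(-5))*(34 + 29) = (6 - 3*(-5 + 5)*(-5))*(34 + 29) = (6 - 0*(-5))*63 = (6 - 3*0)*63 = (6 + 0)*63 = 6*63 = 378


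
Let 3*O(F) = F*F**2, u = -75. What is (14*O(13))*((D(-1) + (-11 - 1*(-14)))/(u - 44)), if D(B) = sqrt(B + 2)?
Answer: -17576/51 ≈ -344.63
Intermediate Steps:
D(B) = sqrt(2 + B)
O(F) = F**3/3 (O(F) = (F*F**2)/3 = F**3/3)
(14*O(13))*((D(-1) + (-11 - 1*(-14)))/(u - 44)) = (14*((1/3)*13**3))*((sqrt(2 - 1) + (-11 - 1*(-14)))/(-75 - 44)) = (14*((1/3)*2197))*((sqrt(1) + (-11 + 14))/(-119)) = (14*(2197/3))*((1 + 3)*(-1/119)) = 30758*(4*(-1/119))/3 = (30758/3)*(-4/119) = -17576/51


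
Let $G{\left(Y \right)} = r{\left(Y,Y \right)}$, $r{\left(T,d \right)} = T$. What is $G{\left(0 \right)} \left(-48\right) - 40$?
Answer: $-40$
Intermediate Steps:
$G{\left(Y \right)} = Y$
$G{\left(0 \right)} \left(-48\right) - 40 = 0 \left(-48\right) - 40 = 0 - 40 = -40$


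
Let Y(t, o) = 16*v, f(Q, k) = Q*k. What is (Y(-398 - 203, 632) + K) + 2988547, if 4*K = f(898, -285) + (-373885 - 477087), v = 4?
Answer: 5423771/2 ≈ 2.7119e+6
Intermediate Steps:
Y(t, o) = 64 (Y(t, o) = 16*4 = 64)
K = -553451/2 (K = (898*(-285) + (-373885 - 477087))/4 = (-255930 - 850972)/4 = (¼)*(-1106902) = -553451/2 ≈ -2.7673e+5)
(Y(-398 - 203, 632) + K) + 2988547 = (64 - 553451/2) + 2988547 = -553323/2 + 2988547 = 5423771/2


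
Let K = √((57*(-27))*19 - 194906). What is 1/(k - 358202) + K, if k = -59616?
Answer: -1/417818 + I*√224147 ≈ -2.3934e-6 + 473.44*I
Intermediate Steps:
K = I*√224147 (K = √(-1539*19 - 194906) = √(-29241 - 194906) = √(-224147) = I*√224147 ≈ 473.44*I)
1/(k - 358202) + K = 1/(-59616 - 358202) + I*√224147 = 1/(-417818) + I*√224147 = -1/417818 + I*√224147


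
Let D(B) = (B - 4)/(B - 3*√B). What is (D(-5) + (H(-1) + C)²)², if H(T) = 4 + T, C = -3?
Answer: 81/(5 + 3*I*√5)² ≈ -0.33061 - 1.1089*I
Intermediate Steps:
D(B) = (-4 + B)/(B - 3*√B)
(D(-5) + (H(-1) + C)²)² = ((4 - 1*(-5))/(-1*(-5) + 3*√(-5)) + ((4 - 1) - 3)²)² = ((4 + 5)/(5 + 3*(I*√5)) + (3 - 3)²)² = (9/(5 + 3*I*√5) + 0²)² = (9/(5 + 3*I*√5) + 0)² = (9/(5 + 3*I*√5))² = 81/(5 + 3*I*√5)²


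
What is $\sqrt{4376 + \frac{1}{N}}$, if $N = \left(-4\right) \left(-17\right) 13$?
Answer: $\frac{\sqrt{854913085}}{442} \approx 66.151$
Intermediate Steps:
$N = 884$ ($N = 68 \cdot 13 = 884$)
$\sqrt{4376 + \frac{1}{N}} = \sqrt{4376 + \frac{1}{884}} = \sqrt{\frac{3868385}{884}} = \frac{\sqrt{854913085}}{442}$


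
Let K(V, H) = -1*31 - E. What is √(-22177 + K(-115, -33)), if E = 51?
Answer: I*√22259 ≈ 149.19*I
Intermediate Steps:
K(V, H) = -82 (K(V, H) = -1*31 - 1*51 = -31 - 51 = -82)
√(-22177 + K(-115, -33)) = √(-22177 - 82) = √(-22259) = I*√22259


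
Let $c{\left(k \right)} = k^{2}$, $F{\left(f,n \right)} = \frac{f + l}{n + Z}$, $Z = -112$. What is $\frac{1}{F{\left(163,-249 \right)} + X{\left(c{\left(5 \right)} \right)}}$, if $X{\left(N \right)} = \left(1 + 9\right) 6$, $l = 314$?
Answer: $\frac{361}{21183} \approx 0.017042$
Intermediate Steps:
$F{\left(f,n \right)} = \frac{314 + f}{-112 + n}$ ($F{\left(f,n \right)} = \frac{f + 314}{n - 112} = \frac{314 + f}{-112 + n}$)
$X{\left(N \right)} = 60$ ($X{\left(N \right)} = 10 \cdot 6 = 60$)
$\frac{1}{F{\left(163,-249 \right)} + X{\left(c{\left(5 \right)} \right)}} = \frac{1}{\frac{314 + 163}{-112 - 249} + 60} = \frac{1}{\frac{1}{-361} \cdot 477 + 60} = \frac{1}{\left(- \frac{1}{361}\right) 477 + 60} = \frac{1}{- \frac{477}{361} + 60} = \frac{1}{\frac{21183}{361}} = \frac{361}{21183}$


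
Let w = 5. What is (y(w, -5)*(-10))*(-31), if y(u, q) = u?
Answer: 1550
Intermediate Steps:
(y(w, -5)*(-10))*(-31) = (5*(-10))*(-31) = -50*(-31) = 1550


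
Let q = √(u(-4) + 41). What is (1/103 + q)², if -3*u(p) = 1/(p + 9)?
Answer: 6513941/159135 + 2*√9210/1545 ≈ 41.058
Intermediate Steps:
u(p) = -1/(3*(9 + p)) (u(p) = -1/(3*(p + 9)) = -1/(3*(9 + p)))
q = √9210/15 (q = √(-1/(27 + 3*(-4)) + 41) = √(-1/(27 - 12) + 41) = √(-1/15 + 41) = √(614/15) = √9210/15 ≈ 6.3979)
(1/103 + q)² = (1/103 + √9210/15)²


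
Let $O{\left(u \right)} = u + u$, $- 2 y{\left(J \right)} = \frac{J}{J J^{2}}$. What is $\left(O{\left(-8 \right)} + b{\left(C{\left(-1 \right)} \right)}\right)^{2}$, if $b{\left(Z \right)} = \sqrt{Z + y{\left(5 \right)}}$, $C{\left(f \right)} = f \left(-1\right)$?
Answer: $\frac{12849}{50} - \frac{112 \sqrt{2}}{5} \approx 225.3$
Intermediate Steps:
$y{\left(J \right)} = - \frac{1}{2 J^{2}}$ ($y{\left(J \right)} = - \frac{J \frac{1}{J J^{2}}}{2} = - \frac{J \frac{1}{J^{3}}}{2} = - \frac{1}{2 J^{2}}$)
$O{\left(u \right)} = 2 u$
$C{\left(f \right)} = - f$
$b{\left(Z \right)} = \sqrt{- \frac{1}{50} + Z}$ ($b{\left(Z \right)} = \sqrt{Z - \frac{1}{2 \cdot 25}} = \sqrt{Z - \frac{1}{50}} = \sqrt{- \frac{1}{50} + Z}$)
$\left(O{\left(-8 \right)} + b{\left(C{\left(-1 \right)} \right)}\right)^{2} = \left(2 \left(-8\right) + \frac{\sqrt{-2 + 100 \left(\left(-1\right) \left(-1\right)\right)}}{10}\right)^{2} = \left(-16 + \frac{\sqrt{-2 + 100 \cdot 1}}{10}\right)^{2} = \left(-16 + \frac{\sqrt{-2 + 100}}{10}\right)^{2} = \left(-16 + \frac{\sqrt{98}}{10}\right)^{2} = \left(-16 + \frac{7 \sqrt{2}}{10}\right)^{2}$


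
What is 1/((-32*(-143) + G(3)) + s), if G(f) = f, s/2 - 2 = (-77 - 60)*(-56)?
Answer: 1/19927 ≈ 5.0183e-5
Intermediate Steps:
s = 15348 (s = 4 + 2*((-77 - 60)*(-56)) = 4 + 2*(-137*(-56)) = 4 + 2*7672 = 4 + 15344 = 15348)
1/((-32*(-143) + G(3)) + s) = 1/((-32*(-143) + 3) + 15348) = 1/((4576 + 3) + 15348) = 1/(4579 + 15348) = 1/19927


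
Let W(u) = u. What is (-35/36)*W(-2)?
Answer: 35/18 ≈ 1.9444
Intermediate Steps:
(-35/36)*W(-2) = (-35/36)*(-2) = ((1/36)*(-35))*(-2) = -35/36*(-2) = 35/18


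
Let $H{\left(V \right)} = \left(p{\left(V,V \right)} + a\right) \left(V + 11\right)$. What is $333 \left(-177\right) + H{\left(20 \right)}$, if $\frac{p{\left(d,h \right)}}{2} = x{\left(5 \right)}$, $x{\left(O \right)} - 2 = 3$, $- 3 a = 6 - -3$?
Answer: $-58724$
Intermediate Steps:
$a = -3$ ($a = - \frac{6 - -3}{3} = - \frac{6 + 3}{3} = \left(- \frac{1}{3}\right) 9 = -3$)
$x{\left(O \right)} = 5$ ($x{\left(O \right)} = 2 + 3 = 5$)
$p{\left(d,h \right)} = 10$ ($p{\left(d,h \right)} = 2 \cdot 5 = 10$)
$H{\left(V \right)} = 77 + 7 V$ ($H{\left(V \right)} = \left(10 - 3\right) \left(V + 11\right) = 7 \left(11 + V\right) = 77 + 7 V$)
$333 \left(-177\right) + H{\left(20 \right)} = 333 \left(-177\right) + \left(77 + 7 \cdot 20\right) = -58941 + \left(77 + 140\right) = -58941 + 217 = -58724$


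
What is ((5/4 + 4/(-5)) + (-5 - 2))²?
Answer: 17161/400 ≈ 42.902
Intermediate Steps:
((5/4 + 4/(-5)) + (-5 - 2))² = ((5*(¼) + 4*(-⅕)) - 7)² = ((5/4 - ⅘) - 7)² = (9/20 - 7)² = (-131/20)² = 17161/400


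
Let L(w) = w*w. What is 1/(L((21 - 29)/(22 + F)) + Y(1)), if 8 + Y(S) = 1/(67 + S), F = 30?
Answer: -11492/91495 ≈ -0.12560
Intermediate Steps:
L(w) = w²
Y(S) = -8 + 1/(67 + S)
1/(L((21 - 29)/(22 + F)) + Y(1)) = 1/(((21 - 29)/(22 + 30))² + (-535 - 8*1)/(67 + 1)) = 1/((-8/52)² + (-535 - 8)/68) = 1/((-8*1/52)² + (1/68)*(-543)) = 1/((-2/13)² - 543/68) = 1/(4/169 - 543/68) = 1/(-91495/11492) = -11492/91495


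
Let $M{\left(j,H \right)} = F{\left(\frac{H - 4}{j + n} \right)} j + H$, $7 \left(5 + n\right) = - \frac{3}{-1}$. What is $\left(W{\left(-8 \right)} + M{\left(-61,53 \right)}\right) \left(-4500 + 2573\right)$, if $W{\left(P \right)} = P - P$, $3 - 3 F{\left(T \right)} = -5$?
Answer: $\frac{633983}{3} \approx 2.1133 \cdot 10^{5}$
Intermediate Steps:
$n = - \frac{32}{7}$ ($n = -5 + \frac{\left(-3\right) \frac{1}{-1}}{7} = -5 + \frac{\left(-3\right) \left(-1\right)}{7} = -5 + \frac{1}{7} \cdot 3 = -5 + \frac{3}{7} = - \frac{32}{7} \approx -4.5714$)
$F{\left(T \right)} = \frac{8}{3}$ ($F{\left(T \right)} = 1 - - \frac{5}{3} = 1 + \frac{5}{3} = \frac{8}{3}$)
$W{\left(P \right)} = 0$
$M{\left(j,H \right)} = H + \frac{8 j}{3}$ ($M{\left(j,H \right)} = \frac{8 j}{3} + H = H + \frac{8 j}{3}$)
$\left(W{\left(-8 \right)} + M{\left(-61,53 \right)}\right) \left(-4500 + 2573\right) = \left(0 + \left(53 + \frac{8}{3} \left(-61\right)\right)\right) \left(-4500 + 2573\right) = \left(0 + \left(53 - \frac{488}{3}\right)\right) \left(-1927\right) = \left(0 - \frac{329}{3}\right) \left(-1927\right) = \left(- \frac{329}{3}\right) \left(-1927\right) = \frac{633983}{3}$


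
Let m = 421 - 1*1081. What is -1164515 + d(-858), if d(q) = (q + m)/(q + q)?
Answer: -30277367/26 ≈ -1.1645e+6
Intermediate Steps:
m = -660 (m = 421 - 1081 = -660)
d(q) = (-660 + q)/(2*q) (d(q) = (q - 660)/(q + q) = (-660 + q)/((2*q)) = (-660 + q)*(1/(2*q)) = (-660 + q)/(2*q))
-1164515 + d(-858) = -1164515 + (½)*(-660 - 858)/(-858) = -1164515 + (½)*(-1/858)*(-1518) = -1164515 + 23/26 = -30277367/26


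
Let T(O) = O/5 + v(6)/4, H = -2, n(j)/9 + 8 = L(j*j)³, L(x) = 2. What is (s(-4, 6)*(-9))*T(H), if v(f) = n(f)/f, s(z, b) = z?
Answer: -72/5 ≈ -14.400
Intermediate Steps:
n(j) = 0 (n(j) = -72 + 9*2³ = -72 + 9*8 = -72 + 72 = 0)
v(f) = 0 (v(f) = 0/f = 0)
T(O) = O/5 (T(O) = O/5 + 0/4 = O*(⅕) + 0*(¼) = O/5 + 0 = O/5)
(s(-4, 6)*(-9))*T(H) = (-4*(-9))*((⅕)*(-2)) = 36*(-⅖) = -72/5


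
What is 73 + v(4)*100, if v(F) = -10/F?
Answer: -177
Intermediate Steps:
73 + v(4)*100 = 73 - 10/4*100 = 73 - 10*¼*100 = 73 - 5/2*100 = 73 - 250 = -177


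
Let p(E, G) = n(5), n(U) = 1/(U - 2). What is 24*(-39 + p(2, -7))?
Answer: -928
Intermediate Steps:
n(U) = 1/(-2 + U)
p(E, G) = ⅓ (p(E, G) = 1/(-2 + 5) = 1/3 = ⅓)
24*(-39 + p(2, -7)) = 24*(-39 + ⅓) = 24*(-116/3) = -928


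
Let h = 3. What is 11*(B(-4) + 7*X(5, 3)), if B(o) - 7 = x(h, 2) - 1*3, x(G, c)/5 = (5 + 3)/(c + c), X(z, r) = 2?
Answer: 308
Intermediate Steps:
x(G, c) = 20/c (x(G, c) = 5*((5 + 3)/(c + c)) = 5*(8/((2*c))) = 5*(8*(1/(2*c))) = 5*(4/c) = 20/c)
B(o) = 14 (B(o) = 7 + (20/2 - 1*3) = 7 + (20*(1/2) - 3) = 7 + (10 - 3) = 7 + 7 = 14)
11*(B(-4) + 7*X(5, 3)) = 11*(14 + 7*2) = 11*(14 + 14) = 11*28 = 308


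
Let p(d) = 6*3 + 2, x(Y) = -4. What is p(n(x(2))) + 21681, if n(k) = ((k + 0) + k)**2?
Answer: 21701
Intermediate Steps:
n(k) = 4*k**2 (n(k) = (k + k)**2 = (2*k)**2 = 4*k**2)
p(d) = 20 (p(d) = 18 + 2 = 20)
p(n(x(2))) + 21681 = 20 + 21681 = 21701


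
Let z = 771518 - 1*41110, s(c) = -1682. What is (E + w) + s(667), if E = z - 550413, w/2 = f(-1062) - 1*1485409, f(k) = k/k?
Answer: -2792503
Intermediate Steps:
z = 730408 (z = 771518 - 41110 = 730408)
f(k) = 1
w = -2970816 (w = 2*(1 - 1*1485409) = 2*(1 - 1485409) = 2*(-1485408) = -2970816)
E = 179995 (E = 730408 - 550413 = 179995)
(E + w) + s(667) = (179995 - 2970816) - 1682 = -2790821 - 1682 = -2792503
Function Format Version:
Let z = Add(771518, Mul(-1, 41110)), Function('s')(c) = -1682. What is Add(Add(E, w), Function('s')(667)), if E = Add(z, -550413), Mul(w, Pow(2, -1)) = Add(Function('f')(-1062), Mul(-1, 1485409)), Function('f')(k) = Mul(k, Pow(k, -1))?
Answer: -2792503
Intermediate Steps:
z = 730408 (z = Add(771518, -41110) = 730408)
Function('f')(k) = 1
w = -2970816 (w = Mul(2, Add(1, Mul(-1, 1485409))) = Mul(2, Add(1, -1485409)) = Mul(2, -1485408) = -2970816)
E = 179995 (E = Add(730408, -550413) = 179995)
Add(Add(E, w), Function('s')(667)) = Add(Add(179995, -2970816), -1682) = Add(-2790821, -1682) = -2792503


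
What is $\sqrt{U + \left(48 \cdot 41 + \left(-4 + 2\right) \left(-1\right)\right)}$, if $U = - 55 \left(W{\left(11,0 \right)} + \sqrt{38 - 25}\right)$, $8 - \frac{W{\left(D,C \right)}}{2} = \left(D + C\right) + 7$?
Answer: $\sqrt{3070 - 55 \sqrt{13}} \approx 53.588$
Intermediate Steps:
$W{\left(D,C \right)} = 2 - 2 C - 2 D$ ($W{\left(D,C \right)} = 16 - 2 \left(\left(D + C\right) + 7\right) = 16 - 2 \left(\left(C + D\right) + 7\right) = 16 - 2 \left(7 + C + D\right) = 16 - \left(14 + 2 C + 2 D\right) = 2 - 2 C - 2 D$)
$U = 1100 - 55 \sqrt{13}$ ($U = - 55 \left(\left(2 - 0 - 22\right) + \sqrt{38 - 25}\right) = - 55 \left(\left(2 + 0 - 22\right) + \sqrt{13}\right) = - 55 \left(-20 + \sqrt{13}\right) = 1100 - 55 \sqrt{13} \approx 901.69$)
$\sqrt{U + \left(48 \cdot 41 + \left(-4 + 2\right) \left(-1\right)\right)} = \sqrt{\left(1100 - 55 \sqrt{13}\right) + \left(48 \cdot 41 + \left(-4 + 2\right) \left(-1\right)\right)} = \sqrt{\left(1100 - 55 \sqrt{13}\right) + \left(1968 - -2\right)} = \sqrt{\left(1100 - 55 \sqrt{13}\right) + \left(1968 + 2\right)} = \sqrt{\left(1100 - 55 \sqrt{13}\right) + 1970} = \sqrt{3070 - 55 \sqrt{13}}$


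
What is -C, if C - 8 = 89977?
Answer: -89985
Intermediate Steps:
C = 89985 (C = 8 + 89977 = 89985)
-C = -1*89985 = -89985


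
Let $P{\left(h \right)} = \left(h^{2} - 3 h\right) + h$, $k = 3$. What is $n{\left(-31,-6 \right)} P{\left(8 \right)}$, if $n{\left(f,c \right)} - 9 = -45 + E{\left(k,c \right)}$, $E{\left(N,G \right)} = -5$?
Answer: $-1968$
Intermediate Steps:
$P{\left(h \right)} = h^{2} - 2 h$
$n{\left(f,c \right)} = -41$ ($n{\left(f,c \right)} = 9 - 50 = -41$)
$n{\left(-31,-6 \right)} P{\left(8 \right)} = - 41 \cdot 8 \left(-2 + 8\right) = - 41 \cdot 8 \cdot 6 = \left(-41\right) 48 = -1968$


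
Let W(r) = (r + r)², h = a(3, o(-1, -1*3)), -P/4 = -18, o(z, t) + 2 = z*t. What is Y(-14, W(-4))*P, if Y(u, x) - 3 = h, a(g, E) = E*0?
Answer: 216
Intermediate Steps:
o(z, t) = -2 + t*z (o(z, t) = -2 + z*t = -2 + t*z)
P = 72 (P = -4*(-18) = 72)
a(g, E) = 0
h = 0
W(r) = 4*r² (W(r) = (2*r)² = 4*r²)
Y(u, x) = 3 (Y(u, x) = 3 + 0 = 3)
Y(-14, W(-4))*P = 3*72 = 216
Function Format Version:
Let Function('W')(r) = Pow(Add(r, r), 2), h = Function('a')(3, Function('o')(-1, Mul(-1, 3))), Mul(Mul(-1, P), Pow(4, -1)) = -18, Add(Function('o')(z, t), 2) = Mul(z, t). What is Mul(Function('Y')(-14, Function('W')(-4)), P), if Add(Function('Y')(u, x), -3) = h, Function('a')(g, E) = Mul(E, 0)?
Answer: 216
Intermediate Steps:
Function('o')(z, t) = Add(-2, Mul(t, z)) (Function('o')(z, t) = Add(-2, Mul(z, t)) = Add(-2, Mul(t, z)))
P = 72 (P = Mul(-4, -18) = 72)
Function('a')(g, E) = 0
h = 0
Function('W')(r) = Mul(4, Pow(r, 2)) (Function('W')(r) = Pow(Mul(2, r), 2) = Mul(4, Pow(r, 2)))
Function('Y')(u, x) = 3 (Function('Y')(u, x) = Add(3, 0) = 3)
Mul(Function('Y')(-14, Function('W')(-4)), P) = Mul(3, 72) = 216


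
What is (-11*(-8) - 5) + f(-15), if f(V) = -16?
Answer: 67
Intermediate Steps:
(-11*(-8) - 5) + f(-15) = (-11*(-8) - 5) - 16 = (88 - 5) - 16 = 83 - 16 = 67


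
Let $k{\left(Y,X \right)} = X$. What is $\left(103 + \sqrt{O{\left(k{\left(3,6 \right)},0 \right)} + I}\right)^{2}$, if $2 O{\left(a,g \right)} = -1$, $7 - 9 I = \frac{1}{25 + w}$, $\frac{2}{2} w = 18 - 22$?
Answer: $\frac{\left(12978 + \sqrt{4326}\right)^{2}}{15876} \approx 10717.0$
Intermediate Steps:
$w = -4$ ($w = 18 - 22 = -4$)
$I = \frac{146}{189}$ ($I = \frac{7}{9} - \frac{1}{9 \left(25 - 4\right)} = \frac{7}{9} - \frac{1}{9 \cdot 21} = \frac{7}{9} - \frac{1}{189} = \frac{146}{189} \approx 0.77249$)
$O{\left(a,g \right)} = - \frac{1}{2}$ ($O{\left(a,g \right)} = \frac{1}{2} \left(-1\right) = - \frac{1}{2}$)
$\left(103 + \sqrt{O{\left(k{\left(3,6 \right)},0 \right)} + I}\right)^{2} = \left(103 + \sqrt{- \frac{1}{2} + \frac{146}{189}}\right)^{2} = \left(103 + \sqrt{\frac{103}{378}}\right)^{2} = \left(103 + \frac{\sqrt{4326}}{126}\right)^{2}$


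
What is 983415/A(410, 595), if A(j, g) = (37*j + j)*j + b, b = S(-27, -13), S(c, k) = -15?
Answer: 196683/1277557 ≈ 0.15395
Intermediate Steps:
b = -15
A(j, g) = -15 + 38*j² (A(j, g) = (37*j + j)*j - 15 = (38*j)*j - 15 = 38*j² - 15 = -15 + 38*j²)
983415/A(410, 595) = 983415/(-15 + 38*410²) = 983415/(-15 + 38*168100) = 983415/(-15 + 6387800) = 983415/6387785 = 983415*(1/6387785) = 196683/1277557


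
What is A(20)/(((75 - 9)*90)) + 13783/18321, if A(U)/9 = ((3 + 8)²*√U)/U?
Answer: 13783/18321 + 11*√5/600 ≈ 0.79330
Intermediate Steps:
A(U) = 1089/√U (A(U) = 9*(((3 + 8)²*√U)/U) = 9*((11²*√U)/U) = 9*((121*√U)/U) = 9*(121/√U) = 1089/√U)
A(20)/(((75 - 9)*90)) + 13783/18321 = (1089/√20)/(((75 - 9)*90)) + 13783/18321 = (1089*(√5/10))/((66*90)) + 13783*(1/18321) = (1089*√5/10)/5940 + 13783/18321 = (1089*√5/10)*(1/5940) + 13783/18321 = 11*√5/600 + 13783/18321 = 13783/18321 + 11*√5/600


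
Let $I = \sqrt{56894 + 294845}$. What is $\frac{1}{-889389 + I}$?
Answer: $- \frac{889389}{791012441582} - \frac{\sqrt{351739}}{791012441582} \approx -1.1251 \cdot 10^{-6}$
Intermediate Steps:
$I = \sqrt{351739} \approx 593.08$
$\frac{1}{-889389 + I} = \frac{1}{-889389 + \sqrt{351739}}$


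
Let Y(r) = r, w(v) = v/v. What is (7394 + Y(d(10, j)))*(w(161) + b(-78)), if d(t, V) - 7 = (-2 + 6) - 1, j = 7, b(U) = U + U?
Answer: -1147620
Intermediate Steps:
b(U) = 2*U
w(v) = 1
d(t, V) = 10 (d(t, V) = 7 + ((-2 + 6) - 1) = 7 + (4 - 1) = 7 + 3 = 10)
(7394 + Y(d(10, j)))*(w(161) + b(-78)) = (7394 + 10)*(1 + 2*(-78)) = 7404*(1 - 156) = 7404*(-155) = -1147620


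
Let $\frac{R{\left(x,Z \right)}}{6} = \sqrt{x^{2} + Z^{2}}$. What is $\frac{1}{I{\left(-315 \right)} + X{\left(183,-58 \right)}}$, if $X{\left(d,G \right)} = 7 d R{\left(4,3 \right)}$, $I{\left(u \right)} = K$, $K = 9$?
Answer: $\frac{1}{38439} \approx 2.6015 \cdot 10^{-5}$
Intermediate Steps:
$R{\left(x,Z \right)} = 6 \sqrt{Z^{2} + x^{2}}$ ($R{\left(x,Z \right)} = 6 \sqrt{x^{2} + Z^{2}} = 6 \sqrt{Z^{2} + x^{2}}$)
$I{\left(u \right)} = 9$
$X{\left(d,G \right)} = 210 d$ ($X{\left(d,G \right)} = 7 d 6 \sqrt{3^{2} + 4^{2}} = 7 d 6 \sqrt{9 + 16} = 7 d 6 \sqrt{25} = 7 d 6 \cdot 5 = 7 d 30 = 210 d$)
$\frac{1}{I{\left(-315 \right)} + X{\left(183,-58 \right)}} = \frac{1}{9 + 210 \cdot 183} = \frac{1}{9 + 38430} = \frac{1}{38439}$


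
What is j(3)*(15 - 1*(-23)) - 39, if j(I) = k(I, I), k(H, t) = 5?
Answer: 151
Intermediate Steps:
j(I) = 5
j(3)*(15 - 1*(-23)) - 39 = 5*(15 - 1*(-23)) - 39 = 5*(15 + 23) - 39 = 5*38 - 39 = 190 - 39 = 151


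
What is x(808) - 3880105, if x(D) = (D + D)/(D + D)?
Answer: -3880104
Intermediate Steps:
x(D) = 1 (x(D) = (2*D)/((2*D)) = (2*D)*(1/(2*D)) = 1)
x(808) - 3880105 = 1 - 3880105 = -3880104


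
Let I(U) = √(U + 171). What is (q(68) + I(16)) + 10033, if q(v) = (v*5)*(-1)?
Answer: 9693 + √187 ≈ 9706.7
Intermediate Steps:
q(v) = -5*v (q(v) = (5*v)*(-1) = -5*v)
I(U) = √(171 + U)
(q(68) + I(16)) + 10033 = (-5*68 + √(171 + 16)) + 10033 = (-340 + √187) + 10033 = 9693 + √187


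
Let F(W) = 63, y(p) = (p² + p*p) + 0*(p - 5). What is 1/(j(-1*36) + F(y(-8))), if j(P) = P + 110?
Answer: 1/137 ≈ 0.0072993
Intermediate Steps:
y(p) = 2*p² (y(p) = (p² + p²) + 0*(-5 + p) = 2*p² + 0 = 2*p²)
j(P) = 110 + P
1/(j(-1*36) + F(y(-8))) = 1/((110 - 1*36) + 63) = 1/((110 - 36) + 63) = 1/(74 + 63) = 1/137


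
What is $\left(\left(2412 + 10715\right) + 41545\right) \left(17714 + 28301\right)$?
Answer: $2515732080$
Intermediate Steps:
$\left(\left(2412 + 10715\right) + 41545\right) \left(17714 + 28301\right) = \left(13127 + 41545\right) 46015 = 54672 \cdot 46015 = 2515732080$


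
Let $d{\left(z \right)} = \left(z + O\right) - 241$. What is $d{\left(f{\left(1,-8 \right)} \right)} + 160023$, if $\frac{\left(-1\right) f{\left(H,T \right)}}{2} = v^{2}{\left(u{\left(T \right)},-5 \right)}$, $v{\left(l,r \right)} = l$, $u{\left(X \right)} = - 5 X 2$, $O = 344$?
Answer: $147326$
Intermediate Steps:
$u{\left(X \right)} = - 10 X$
$f{\left(H,T \right)} = - 200 T^{2}$ ($f{\left(H,T \right)} = - 2 \left(- 10 T\right)^{2} = - 2 \cdot 100 T^{2} = - 200 T^{2}$)
$d{\left(z \right)} = 103 + z$ ($d{\left(z \right)} = \left(z + 344\right) - 241 = \left(344 + z\right) - 241 = 103 + z$)
$d{\left(f{\left(1,-8 \right)} \right)} + 160023 = \left(103 - 200 \left(-8\right)^{2}\right) + 160023 = \left(103 - 12800\right) + 160023 = -12697 + 160023 = 147326$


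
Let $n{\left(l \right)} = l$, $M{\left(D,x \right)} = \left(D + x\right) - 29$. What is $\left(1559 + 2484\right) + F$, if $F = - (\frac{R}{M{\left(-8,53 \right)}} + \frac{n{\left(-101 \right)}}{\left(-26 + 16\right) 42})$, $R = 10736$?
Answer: $\frac{1416139}{420} \approx 3371.8$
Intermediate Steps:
$M{\left(D,x \right)} = -29 + D + x$
$F = - \frac{281921}{420}$ ($F = - (\frac{10736}{-29 - 8 + 53} - \frac{101}{\left(-26 + 16\right) 42}) = - (\frac{10736}{16} - \frac{101}{\left(-10\right) 42}) = - (10736 \cdot \frac{1}{16} - \frac{101}{-420}) = - (671 - - \frac{101}{420}) = - (671 + \frac{101}{420}) = \left(-1\right) \frac{281921}{420} = - \frac{281921}{420} \approx -671.24$)
$\left(1559 + 2484\right) + F = \left(1559 + 2484\right) - \frac{281921}{420} = 4043 - \frac{281921}{420} = \frac{1416139}{420}$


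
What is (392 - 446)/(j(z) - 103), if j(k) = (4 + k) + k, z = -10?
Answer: 54/119 ≈ 0.45378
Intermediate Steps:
j(k) = 4 + 2*k
(392 - 446)/(j(z) - 103) = (392 - 446)/((4 + 2*(-10)) - 103) = -54/((4 - 20) - 103) = -54/(-16 - 103) = -54/(-119) = -54*(-1/119) = 54/119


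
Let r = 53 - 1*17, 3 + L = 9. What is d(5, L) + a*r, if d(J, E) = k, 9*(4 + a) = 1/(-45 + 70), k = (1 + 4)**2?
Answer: -2971/25 ≈ -118.84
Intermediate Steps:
L = 6 (L = -3 + 9 = 6)
r = 36 (r = 53 - 17 = 36)
k = 25 (k = 5**2 = 25)
a = -899/225 (a = -4 + 1/(9*(-45 + 70)) = -4 + (1/9)/25 = -4 + (1/9)*(1/25) = -4 + 1/225 = -899/225 ≈ -3.9956)
d(J, E) = 25
d(5, L) + a*r = 25 - 899/225*36 = 25 - 3596/25 = -2971/25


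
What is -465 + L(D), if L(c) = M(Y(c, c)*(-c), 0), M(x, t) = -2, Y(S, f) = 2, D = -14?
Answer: -467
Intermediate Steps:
L(c) = -2
-465 + L(D) = -465 - 2 = -467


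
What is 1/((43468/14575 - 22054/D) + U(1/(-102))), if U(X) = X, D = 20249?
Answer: 30103175850/56697011989 ≈ 0.53095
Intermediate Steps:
1/((43468/14575 - 22054/D) + U(1/(-102))) = 1/((43468/14575 - 22054/20249) + 1/(-102)) = 1/((43468*(1/14575) - 22054*1/20249) - 1/102) = 1/((43468/14575 - 22054/20249) - 1/102) = 1/(558746482/295129175 - 1/102) = 1/(56697011989/30103175850) = 30103175850/56697011989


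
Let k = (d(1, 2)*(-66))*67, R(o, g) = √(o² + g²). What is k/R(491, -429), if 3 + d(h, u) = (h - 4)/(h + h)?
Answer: 19899*√425122/425122 ≈ 30.519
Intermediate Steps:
d(h, u) = -3 + (-4 + h)/(2*h) (d(h, u) = -3 + (h - 4)/(h + h) = -3 + (-4 + h)/((2*h)) = -3 + (-4 + h)*(1/(2*h)) = -3 + (-4 + h)/(2*h))
R(o, g) = √(g² + o²)
k = 19899 (k = ((-5/2 - 2/1)*(-66))*67 = ((-5/2 - 2*1)*(-66))*67 = ((-5/2 - 2)*(-66))*67 = -9/2*(-66)*67 = 297*67 = 19899)
k/R(491, -429) = 19899/(√((-429)² + 491²)) = 19899/(√(184041 + 241081)) = 19899/(√425122) = 19899*(√425122/425122) = 19899*√425122/425122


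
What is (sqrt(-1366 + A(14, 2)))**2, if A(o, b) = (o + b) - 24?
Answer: -1374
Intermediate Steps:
A(o, b) = -24 + b + o (A(o, b) = (b + o) - 24 = -24 + b + o)
(sqrt(-1366 + A(14, 2)))**2 = (sqrt(-1366 + (-24 + 2 + 14)))**2 = (sqrt(-1366 - 8))**2 = (sqrt(-1374))**2 = (I*sqrt(1374))**2 = -1374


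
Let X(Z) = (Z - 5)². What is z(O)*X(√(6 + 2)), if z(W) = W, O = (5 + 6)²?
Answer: 3993 - 2420*√2 ≈ 570.60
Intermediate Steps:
O = 121 (O = 11² = 121)
X(Z) = (-5 + Z)²
z(O)*X(√(6 + 2)) = 121*(-5 + √(6 + 2))² = 121*(-5 + √8)² = 121*(-5 + 2*√2)²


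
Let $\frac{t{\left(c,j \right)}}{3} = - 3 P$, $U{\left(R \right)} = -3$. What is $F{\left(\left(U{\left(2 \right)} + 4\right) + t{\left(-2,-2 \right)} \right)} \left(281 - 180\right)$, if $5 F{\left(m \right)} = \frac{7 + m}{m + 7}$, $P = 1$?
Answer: $\frac{101}{5} \approx 20.2$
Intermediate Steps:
$t{\left(c,j \right)} = -9$ ($t{\left(c,j \right)} = 3 \left(\left(-3\right) 1\right) = 3 \left(-3\right) = -9$)
$F{\left(m \right)} = \frac{1}{5}$ ($F{\left(m \right)} = \frac{\left(7 + m\right) \frac{1}{m + 7}}{5} = \frac{\left(7 + m\right) \frac{1}{7 + m}}{5} = \frac{1}{5} \cdot 1 = \frac{1}{5}$)
$F{\left(\left(U{\left(2 \right)} + 4\right) + t{\left(-2,-2 \right)} \right)} \left(281 - 180\right) = \frac{281 - 180}{5} = \frac{1}{5} \cdot 101 = \frac{101}{5}$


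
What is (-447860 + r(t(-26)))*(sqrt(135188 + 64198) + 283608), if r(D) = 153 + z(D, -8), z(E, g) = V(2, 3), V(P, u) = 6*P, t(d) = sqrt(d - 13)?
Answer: -126969883560 - 1343085*sqrt(22154) ≈ -1.2717e+11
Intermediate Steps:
t(d) = sqrt(-13 + d)
z(E, g) = 12 (z(E, g) = 6*2 = 12)
r(D) = 165 (r(D) = 153 + 12 = 165)
(-447860 + r(t(-26)))*(sqrt(135188 + 64198) + 283608) = (-447860 + 165)*(sqrt(135188 + 64198) + 283608) = -447695*(sqrt(199386) + 283608) = -447695*(3*sqrt(22154) + 283608) = -447695*(283608 + 3*sqrt(22154)) = -126969883560 - 1343085*sqrt(22154)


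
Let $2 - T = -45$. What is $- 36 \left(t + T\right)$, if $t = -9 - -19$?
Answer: $-2052$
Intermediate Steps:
$T = 47$ ($T = 2 - -45 = 2 + 45 = 47$)
$t = 10$ ($t = -9 + 19 = 10$)
$- 36 \left(t + T\right) = - 36 \left(10 + 47\right) = \left(-36\right) 57 = -2052$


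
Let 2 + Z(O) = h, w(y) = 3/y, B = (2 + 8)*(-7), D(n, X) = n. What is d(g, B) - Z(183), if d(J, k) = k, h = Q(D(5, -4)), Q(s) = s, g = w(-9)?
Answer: -73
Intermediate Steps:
B = -70 (B = 10*(-7) = -70)
g = -⅓ (g = 3/(-9) = 3*(-⅑) = -⅓ ≈ -0.33333)
h = 5
Z(O) = 3 (Z(O) = -2 + 5 = 3)
d(g, B) - Z(183) = -70 - 1*3 = -70 - 3 = -73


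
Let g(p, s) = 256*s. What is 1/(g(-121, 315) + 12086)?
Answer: 1/92726 ≈ 1.0784e-5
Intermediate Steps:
1/(g(-121, 315) + 12086) = 1/(256*315 + 12086) = 1/(80640 + 12086) = 1/92726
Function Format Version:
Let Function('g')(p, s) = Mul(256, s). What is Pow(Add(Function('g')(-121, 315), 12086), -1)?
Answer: Rational(1, 92726) ≈ 1.0784e-5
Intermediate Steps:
Pow(Add(Function('g')(-121, 315), 12086), -1) = Pow(Add(Mul(256, 315), 12086), -1) = Pow(Add(80640, 12086), -1) = Pow(92726, -1) = Rational(1, 92726)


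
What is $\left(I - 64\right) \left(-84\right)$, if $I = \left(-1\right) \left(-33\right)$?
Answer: $2604$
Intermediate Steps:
$I = 33$
$\left(I - 64\right) \left(-84\right) = \left(33 - 64\right) \left(-84\right) = \left(-31\right) \left(-84\right) = 2604$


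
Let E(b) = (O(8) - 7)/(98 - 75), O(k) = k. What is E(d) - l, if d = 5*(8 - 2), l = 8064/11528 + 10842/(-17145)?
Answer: -4482443/189412245 ≈ -0.023665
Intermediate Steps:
l = 552946/8235315 (l = 8064*(1/11528) + 10842*(-1/17145) = 1008/1441 - 3614/5715 = 552946/8235315 ≈ 0.067143)
d = 30 (d = 5*6 = 30)
E(b) = 1/23 (E(b) = (8 - 7)/(98 - 75) = 1/23)
E(d) - l = 1/23 - 1*552946/8235315 = 1/23 - 552946/8235315 = -4482443/189412245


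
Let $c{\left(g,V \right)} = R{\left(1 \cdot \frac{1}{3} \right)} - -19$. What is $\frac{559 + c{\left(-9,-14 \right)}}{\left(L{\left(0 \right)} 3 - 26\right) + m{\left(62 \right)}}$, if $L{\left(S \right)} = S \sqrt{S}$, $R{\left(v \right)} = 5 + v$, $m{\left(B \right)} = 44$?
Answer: $\frac{875}{27} \approx 32.407$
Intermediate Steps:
$L{\left(S \right)} = S^{\frac{3}{2}}$
$c{\left(g,V \right)} = \frac{73}{3}$ ($c{\left(g,V \right)} = \left(5 + 1 \cdot \frac{1}{3}\right) - -19 = \left(5 + 1 \cdot \frac{1}{3}\right) + 19 = \left(5 + \frac{1}{3}\right) + 19 = \frac{16}{3} + 19 = \frac{73}{3}$)
$\frac{559 + c{\left(-9,-14 \right)}}{\left(L{\left(0 \right)} 3 - 26\right) + m{\left(62 \right)}} = \frac{559 + \frac{73}{3}}{\left(0^{\frac{3}{2}} \cdot 3 - 26\right) + 44} = \frac{1750}{3 \left(\left(0 \cdot 3 - 26\right) + 44\right)} = \frac{1750}{3 \left(\left(0 - 26\right) + 44\right)} = \frac{1750}{3 \left(-26 + 44\right)} = \frac{1750}{3 \cdot 18} = \frac{1750}{3} \cdot \frac{1}{18} = \frac{875}{27}$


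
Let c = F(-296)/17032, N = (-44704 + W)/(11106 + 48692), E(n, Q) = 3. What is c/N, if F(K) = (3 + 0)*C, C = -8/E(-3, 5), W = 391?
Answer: 59798/94342377 ≈ 0.00063384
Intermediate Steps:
C = -8/3 ≈ -2.6667
F(K) = -8 (F(K) = (3 + 0)*(-8/3) = 3*(-8/3) = -8)
N = -44313/59798 (N = (-44704 + 391)/(11106 + 48692) = -44313/59798 ≈ -0.74104)
c = -1/2129 (c = -8/17032 = -8*1/17032 = -1/2129 ≈ -0.00046970)
c/N = -1/(2129*(-44313/59798)) = -1/2129*(-59798/44313) = 59798/94342377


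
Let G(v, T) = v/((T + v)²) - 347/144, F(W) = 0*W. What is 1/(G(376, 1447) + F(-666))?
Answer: -478559376/1153141019 ≈ -0.41501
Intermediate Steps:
F(W) = 0
G(v, T) = -347/144 + v/(T + v)² (G(v, T) = v/(T + v)² - 347*1/144 = v/(T + v)² - 347/144 = -347/144 + v/(T + v)²)
1/(G(376, 1447) + F(-666)) = 1/((-347/144 + 376/(1447 + 376)²) + 0) = 1/((-347/144 + 376/1823²) + 0) = 1/((-347/144 + 376*(1/3323329)) + 0) = 1/((-347/144 + 376/3323329) + 0) = 1/(-1153141019/478559376 + 0) = 1/(-1153141019/478559376) = -478559376/1153141019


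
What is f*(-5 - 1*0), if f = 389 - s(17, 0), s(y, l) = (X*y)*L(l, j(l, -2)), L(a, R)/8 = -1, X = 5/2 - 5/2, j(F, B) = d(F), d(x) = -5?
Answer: -1945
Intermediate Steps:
j(F, B) = -5
X = 0 (X = 5*(½) - 5*½ = 5/2 - 5/2 = 0)
L(a, R) = -8 (L(a, R) = 8*(-1) = -8)
s(y, l) = 0 (s(y, l) = (0*y)*(-8) = 0*(-8) = 0)
f = 389 (f = 389 - 1*0 = 389 + 0 = 389)
f*(-5 - 1*0) = 389*(-5 - 1*0) = 389*(-5 + 0) = 389*(-5) = -1945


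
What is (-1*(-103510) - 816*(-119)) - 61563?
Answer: 139051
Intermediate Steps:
(-1*(-103510) - 816*(-119)) - 61563 = (103510 + 97104) - 61563 = 200614 - 61563 = 139051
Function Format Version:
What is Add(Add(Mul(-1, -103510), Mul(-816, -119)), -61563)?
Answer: 139051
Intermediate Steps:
Add(Add(Mul(-1, -103510), Mul(-816, -119)), -61563) = Add(Add(103510, 97104), -61563) = Add(200614, -61563) = 139051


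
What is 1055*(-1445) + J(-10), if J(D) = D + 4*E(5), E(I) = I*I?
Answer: -1524385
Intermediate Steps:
E(I) = I²
J(D) = 100 + D (J(D) = D + 4*5² = D + 4*25 = D + 100 = 100 + D)
1055*(-1445) + J(-10) = 1055*(-1445) + (100 - 10) = -1524475 + 90 = -1524385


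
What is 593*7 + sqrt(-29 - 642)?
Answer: 4151 + I*sqrt(671) ≈ 4151.0 + 25.904*I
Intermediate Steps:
593*7 + sqrt(-29 - 642) = 4151 + sqrt(-671) = 4151 + I*sqrt(671)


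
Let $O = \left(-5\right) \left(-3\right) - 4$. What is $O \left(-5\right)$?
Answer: $-55$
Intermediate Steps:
$O = 11$ ($O = 15 - 4 = 11$)
$O \left(-5\right) = 11 \left(-5\right) = -55$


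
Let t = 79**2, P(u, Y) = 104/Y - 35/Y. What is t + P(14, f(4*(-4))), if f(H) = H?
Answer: 99787/16 ≈ 6236.7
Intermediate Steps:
P(u, Y) = 69/Y
t = 6241
t + P(14, f(4*(-4))) = 6241 + 69/((4*(-4))) = 6241 + 69/(-16) = 6241 + 69*(-1/16) = 6241 - 69/16 = 99787/16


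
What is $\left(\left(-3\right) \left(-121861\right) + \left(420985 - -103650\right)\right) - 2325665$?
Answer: $-1435447$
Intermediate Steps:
$\left(\left(-3\right) \left(-121861\right) + \left(420985 - -103650\right)\right) - 2325665 = \left(365583 + \left(420985 + 103650\right)\right) - 2325665 = \left(365583 + 524635\right) - 2325665 = 890218 - 2325665 = -1435447$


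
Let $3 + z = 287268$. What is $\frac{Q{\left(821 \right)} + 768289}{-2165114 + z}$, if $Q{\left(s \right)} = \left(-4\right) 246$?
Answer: $- \frac{767305}{1877849} \approx -0.40861$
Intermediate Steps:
$z = 287265$ ($z = -3 + 287268 = 287265$)
$Q{\left(s \right)} = -984$
$\frac{Q{\left(821 \right)} + 768289}{-2165114 + z} = \frac{-984 + 768289}{-2165114 + 287265} = \frac{767305}{-1877849} = 767305 \left(- \frac{1}{1877849}\right) = - \frac{767305}{1877849}$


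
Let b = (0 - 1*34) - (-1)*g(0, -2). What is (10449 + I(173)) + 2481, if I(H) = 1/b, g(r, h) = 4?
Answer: 387899/30 ≈ 12930.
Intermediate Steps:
b = -30 (b = (0 - 1*34) - (-1)*4 = (0 - 34) - 1*(-4) = -34 + 4 = -30)
I(H) = -1/30 (I(H) = 1/(-30) = -1/30)
(10449 + I(173)) + 2481 = (10449 - 1/30) + 2481 = 313469/30 + 2481 = 387899/30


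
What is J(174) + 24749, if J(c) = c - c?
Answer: 24749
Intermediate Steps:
J(c) = 0
J(174) + 24749 = 0 + 24749 = 24749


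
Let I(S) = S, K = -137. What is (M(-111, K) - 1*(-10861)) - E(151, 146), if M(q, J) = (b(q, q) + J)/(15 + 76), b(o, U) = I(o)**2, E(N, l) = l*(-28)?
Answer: 1372543/91 ≈ 15083.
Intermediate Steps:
E(N, l) = -28*l
b(o, U) = o**2
M(q, J) = J/91 + q**2/91 (M(q, J) = (q**2 + J)/(15 + 76) = (J + q**2)/91 = (J + q**2)*(1/91) = J/91 + q**2/91)
(M(-111, K) - 1*(-10861)) - E(151, 146) = (((1/91)*(-137) + (1/91)*(-111)**2) - 1*(-10861)) - (-28)*146 = ((-137/91 + (1/91)*12321) + 10861) - 1*(-4088) = ((-137/91 + 12321/91) + 10861) + 4088 = (12184/91 + 10861) + 4088 = 1000535/91 + 4088 = 1372543/91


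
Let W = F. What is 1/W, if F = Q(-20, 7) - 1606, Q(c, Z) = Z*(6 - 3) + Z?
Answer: -1/1578 ≈ -0.00063371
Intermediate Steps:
Q(c, Z) = 4*Z (Q(c, Z) = Z*3 + Z = 3*Z + Z = 4*Z)
F = -1578 (F = 4*7 - 1606 = 28 - 1606 = -1578)
W = -1578
1/W = 1/(-1578) = -1/1578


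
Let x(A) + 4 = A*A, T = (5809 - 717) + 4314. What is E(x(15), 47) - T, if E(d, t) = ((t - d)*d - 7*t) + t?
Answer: -48142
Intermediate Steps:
T = 9406 (T = 5092 + 4314 = 9406)
x(A) = -4 + A**2 (x(A) = -4 + A*A = -4 + A**2)
E(d, t) = -6*t + d*(t - d) (E(d, t) = (d*(t - d) - 7*t) + t = (-7*t + d*(t - d)) + t = -6*t + d*(t - d))
E(x(15), 47) - T = (-(-4 + 15**2)**2 - 6*47 + (-4 + 15**2)*47) - 1*9406 = (-(-4 + 225)**2 - 282 + (-4 + 225)*47) - 9406 = (-1*221**2 - 282 + 221*47) - 9406 = (-1*48841 - 282 + 10387) - 9406 = (-48841 - 282 + 10387) - 9406 = -38736 - 9406 = -48142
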